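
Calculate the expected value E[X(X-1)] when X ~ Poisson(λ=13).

E[X(X-1)] = E[X² - X] = E[X²] - E[X]
E[X] = 13
E[X²] = Var(X) + (E[X])² = 13 + (13)² = 182
E[X(X-1)] = 182 - 13 = 169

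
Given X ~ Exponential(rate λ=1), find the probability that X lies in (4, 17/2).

P(4 < X < 17/2) = ∫_{4}^{17/2} f(x) dx
where f(x) = e^{- x}
= - \frac{1}{e^{\frac{17}{2}}} + e^{-4}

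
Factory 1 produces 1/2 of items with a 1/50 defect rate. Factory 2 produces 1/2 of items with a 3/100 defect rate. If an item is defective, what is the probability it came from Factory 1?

Using Bayes' theorem:
P(F1) = 1/2, P(D|F1) = 1/50
P(F2) = 1/2, P(D|F2) = 3/100
P(D) = P(D|F1)P(F1) + P(D|F2)P(F2)
     = \frac{1}{40}
P(F1|D) = P(D|F1)P(F1) / P(D)
= \frac{2}{5}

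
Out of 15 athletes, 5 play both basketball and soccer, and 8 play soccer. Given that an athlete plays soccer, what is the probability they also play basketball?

P(A ∩ B) = 5/15 = 1/3
P(B) = 8/15
P(A|B) = P(A ∩ B) / P(B) = (1/3) / (8/15) = 5/8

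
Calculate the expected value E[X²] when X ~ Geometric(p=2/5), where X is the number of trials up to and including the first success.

Using the identity E[X²] = Var(X) + (E[X])²:
E[X] = \frac{5}{2}
Var(X) = \frac{15}{4}
E[X²] = \frac{15}{4} + (\frac{5}{2})²
= 10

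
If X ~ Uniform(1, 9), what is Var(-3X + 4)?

For X ~ Uniform(1, 9):
Var(X) = \frac{16}{3}
Var(-3X + 4) = (-3)² × Var(X) = 9 × \frac{16}{3} = 48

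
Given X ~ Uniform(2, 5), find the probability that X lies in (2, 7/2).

P(2 < X < 7/2) = ∫_{2}^{7/2} f(x) dx
where f(x) = \frac{1}{3}
= \frac{1}{2}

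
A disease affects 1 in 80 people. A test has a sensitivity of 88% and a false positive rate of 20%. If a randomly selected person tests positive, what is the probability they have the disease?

Let D = the rare event, + = positive/flagged.
P(D) = 1/80
P(+|D) = 88/100 = 22/25
P(+|D') = 20/100 = 1/5
P(+) = P(+|D)P(D) + P(+|D')P(D')
     = \frac{22}{25} × \frac{1}{80} + \frac{1}{5} × \frac{79}{80}
     = \frac{417}{2000}
P(D|+) = P(+|D)P(D)/P(+) = \frac{22}{417}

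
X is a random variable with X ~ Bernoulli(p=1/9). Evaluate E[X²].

Using the identity E[X²] = Var(X) + (E[X])²:
E[X] = \frac{1}{9}
Var(X) = \frac{8}{81}
E[X²] = \frac{8}{81} + (\frac{1}{9})²
= \frac{1}{9}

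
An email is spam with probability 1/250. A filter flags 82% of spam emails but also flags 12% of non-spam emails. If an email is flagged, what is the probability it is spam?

Let D = the rare event, + = positive/flagged.
P(D) = 1/250
P(+|D) = 82/100 = 41/50
P(+|D') = 12/100 = 3/25
P(+) = P(+|D)P(D) + P(+|D')P(D')
     = \frac{41}{50} × \frac{1}{250} + \frac{3}{25} × \frac{249}{250}
     = \frac{307}{2500}
P(D|+) = P(+|D)P(D)/P(+) = \frac{41}{1535}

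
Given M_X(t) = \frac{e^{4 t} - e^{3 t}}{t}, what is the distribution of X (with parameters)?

The MGF M(t) = \frac{e^{4 t} - e^{3 t}}{t} is the standard form for the Uniform distribution.
Comparing with the known MGF formula identifies: Uniform(3, 4)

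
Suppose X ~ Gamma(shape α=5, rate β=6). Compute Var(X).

For X ~ Gamma(shape α=5, rate β=6):
Var(X) = \frac{5}{36}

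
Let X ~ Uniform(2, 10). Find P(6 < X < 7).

P(6 < X < 7) = ∫_{6}^{7} f(x) dx
where f(x) = \frac{1}{8}
= \frac{1}{8}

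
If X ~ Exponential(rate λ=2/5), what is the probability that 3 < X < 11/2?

P(3 < X < 11/2) = ∫_{3}^{11/2} f(x) dx
where f(x) = \frac{2 e^{- \frac{2 x}{5}}}{5}
= - \frac{1 - e}{e^{\frac{11}{5}}}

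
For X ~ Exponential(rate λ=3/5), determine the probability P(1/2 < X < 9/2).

P(1/2 < X < 9/2) = ∫_{1/2}^{9/2} f(x) dx
where f(x) = \frac{3 e^{- \frac{3 x}{5}}}{5}
= - \frac{1 - e^{\frac{12}{5}}}{e^{\frac{27}{10}}}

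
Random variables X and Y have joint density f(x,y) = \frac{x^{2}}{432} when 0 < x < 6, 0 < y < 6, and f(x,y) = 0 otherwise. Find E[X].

f_X(x) = ∫_0^6 \frac{x^{2}}{432} dy = \frac{x^{2}}{72}
E[X] = ∫_0^6 x × (\frac{x^{2}}{72}) dx = \frac{9}{2}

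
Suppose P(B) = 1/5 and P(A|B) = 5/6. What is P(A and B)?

By definition, P(A|B) = P(A ∩ B) / P(B)
So P(A ∩ B) = P(A|B) × P(B)
= 5/6 × 1/5
= 1/6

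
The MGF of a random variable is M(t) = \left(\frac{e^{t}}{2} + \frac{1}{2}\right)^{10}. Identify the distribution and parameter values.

The MGF M(t) = \left(\frac{e^{t}}{2} + \frac{1}{2}\right)^{10} is the standard form for the Binomial distribution.
Comparing with the known MGF formula identifies: Binomial(n=10, p=1/2)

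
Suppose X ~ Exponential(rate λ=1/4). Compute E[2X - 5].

For X ~ Exponential(rate λ=1/4):
E[X] = 4
E[2X - 5] = 2 × E[X] - 5 = 3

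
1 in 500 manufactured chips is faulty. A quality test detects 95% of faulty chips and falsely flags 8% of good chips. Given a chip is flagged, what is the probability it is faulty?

Let D = the rare event, + = positive/flagged.
P(D) = 1/500
P(+|D) = 95/100 = 19/20
P(+|D') = 8/100 = 2/25
P(+) = P(+|D)P(D) + P(+|D')P(D')
     = \frac{19}{20} × \frac{1}{500} + \frac{2}{25} × \frac{499}{500}
     = \frac{4087}{50000}
P(D|+) = P(+|D)P(D)/P(+) = \frac{95}{4087}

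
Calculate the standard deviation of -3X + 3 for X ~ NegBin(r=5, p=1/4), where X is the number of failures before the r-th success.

For X ~ NegBin(r=5, p=1/4), where X is the number of failures before the r-th success:
Var(X) = 60
SD(X) = √(Var(X)) = √(60) = 2 \sqrt{15}
SD(-3X + 3) = |-3| × SD(X) = 3 × 2 \sqrt{15} = 6 \sqrt{15}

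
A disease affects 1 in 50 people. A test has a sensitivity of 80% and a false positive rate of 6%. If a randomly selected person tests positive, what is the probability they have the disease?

Let D = the rare event, + = positive/flagged.
P(D) = 1/50
P(+|D) = 80/100 = 4/5
P(+|D') = 6/100 = 3/50
P(+) = P(+|D)P(D) + P(+|D')P(D')
     = \frac{4}{5} × \frac{1}{50} + \frac{3}{50} × \frac{49}{50}
     = \frac{187}{2500}
P(D|+) = P(+|D)P(D)/P(+) = \frac{40}{187}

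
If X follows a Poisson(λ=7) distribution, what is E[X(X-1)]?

E[X(X-1)] = E[X² - X] = E[X²] - E[X]
E[X] = 7
E[X²] = Var(X) + (E[X])² = 7 + (7)² = 56
E[X(X-1)] = 56 - 7 = 49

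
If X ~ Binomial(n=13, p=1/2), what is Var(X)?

For X ~ Binomial(n=13, p=1/2):
Var(X) = \frac{13}{4}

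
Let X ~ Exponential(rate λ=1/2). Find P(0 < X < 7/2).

P(0 < X < 7/2) = ∫_{0}^{7/2} f(x) dx
where f(x) = \frac{e^{- \frac{x}{2}}}{2}
= 1 - e^{- \frac{7}{4}}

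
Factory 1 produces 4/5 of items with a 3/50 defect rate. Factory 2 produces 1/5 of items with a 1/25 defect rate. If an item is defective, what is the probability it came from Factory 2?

Using Bayes' theorem:
P(F1) = 4/5, P(D|F1) = 3/50
P(F2) = 1/5, P(D|F2) = 1/25
P(D) = P(D|F1)P(F1) + P(D|F2)P(F2)
     = \frac{7}{125}
P(F2|D) = P(D|F2)P(F2) / P(D)
= \frac{1}{7}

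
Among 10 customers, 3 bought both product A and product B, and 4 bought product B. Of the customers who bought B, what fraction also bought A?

P(A ∩ B) = 3/10
P(B) = 4/10 = 2/5
P(A|B) = P(A ∩ B) / P(B) = (3/10) / (2/5) = 3/4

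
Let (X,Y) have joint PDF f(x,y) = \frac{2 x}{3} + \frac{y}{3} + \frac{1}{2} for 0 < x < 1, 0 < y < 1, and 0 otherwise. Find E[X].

E[X] = ∫_0^1 ∫_0^1 x × f(x,y) dy dx
= ∫_0^1 ∫_0^1 x × (\frac{2 x}{3} + \frac{y}{3} + \frac{1}{2}) dy dx
= \frac{5}{9}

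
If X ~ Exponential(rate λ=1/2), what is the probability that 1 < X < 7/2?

P(1 < X < 7/2) = ∫_{1}^{7/2} f(x) dx
where f(x) = \frac{e^{- \frac{x}{2}}}{2}
= - \frac{1}{e^{\frac{7}{4}}} + e^{- \frac{1}{2}}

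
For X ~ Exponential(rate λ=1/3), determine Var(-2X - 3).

For X ~ Exponential(rate λ=1/3):
Var(X) = 9
Var(-2X - 3) = (-2)² × Var(X) = 4 × 9 = 36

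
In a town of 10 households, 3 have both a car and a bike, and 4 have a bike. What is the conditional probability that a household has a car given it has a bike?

P(A ∩ B) = 3/10
P(B) = 4/10 = 2/5
P(A|B) = P(A ∩ B) / P(B) = (3/10) / (2/5) = 3/4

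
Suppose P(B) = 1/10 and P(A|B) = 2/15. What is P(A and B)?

By definition, P(A|B) = P(A ∩ B) / P(B)
So P(A ∩ B) = P(A|B) × P(B)
= 2/15 × 1/10
= 1/75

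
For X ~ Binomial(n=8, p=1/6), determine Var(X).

For X ~ Binomial(n=8, p=1/6):
Var(X) = \frac{10}{9}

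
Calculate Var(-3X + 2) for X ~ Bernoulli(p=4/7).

For X ~ Bernoulli(p=4/7):
Var(X) = \frac{12}{49}
Var(-3X + 2) = (-3)² × Var(X) = 9 × \frac{12}{49} = \frac{108}{49}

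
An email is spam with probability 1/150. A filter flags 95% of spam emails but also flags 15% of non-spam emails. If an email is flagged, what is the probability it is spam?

Let D = the rare event, + = positive/flagged.
P(D) = 1/150
P(+|D) = 95/100 = 19/20
P(+|D') = 15/100 = 3/20
P(+) = P(+|D)P(D) + P(+|D')P(D')
     = \frac{19}{20} × \frac{1}{150} + \frac{3}{20} × \frac{149}{150}
     = \frac{233}{1500}
P(D|+) = P(+|D)P(D)/P(+) = \frac{19}{466}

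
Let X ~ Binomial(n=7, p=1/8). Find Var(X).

For X ~ Binomial(n=7, p=1/8):
Var(X) = \frac{49}{64}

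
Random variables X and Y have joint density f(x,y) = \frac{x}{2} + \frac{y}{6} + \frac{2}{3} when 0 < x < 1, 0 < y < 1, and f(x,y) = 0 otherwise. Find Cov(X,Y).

E[XY] = ∫∫ xy × f(x,y) dx dy = \frac{5}{18}
E[X] = \frac{13}{24}
E[Y] = \frac{37}{72}
Cov(X,Y) = E[XY] - E[X]E[Y] = - \frac{1}{1728}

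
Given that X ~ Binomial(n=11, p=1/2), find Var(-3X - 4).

For X ~ Binomial(n=11, p=1/2):
Var(X) = \frac{11}{4}
Var(-3X - 4) = (-3)² × Var(X) = 9 × \frac{11}{4} = \frac{99}{4}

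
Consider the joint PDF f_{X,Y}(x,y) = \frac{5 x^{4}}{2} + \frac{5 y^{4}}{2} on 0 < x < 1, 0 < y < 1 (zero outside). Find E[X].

E[X] = ∫_0^1 ∫_0^1 x × f(x,y) dy dx
= ∫_0^1 ∫_0^1 x × (\frac{5 x^{4}}{2} + \frac{5 y^{4}}{2}) dy dx
= \frac{2}{3}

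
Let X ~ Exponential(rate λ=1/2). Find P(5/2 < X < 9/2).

P(5/2 < X < 9/2) = ∫_{5/2}^{9/2} f(x) dx
where f(x) = \frac{e^{- \frac{x}{2}}}{2}
= - \frac{1 - e}{e^{\frac{9}{4}}}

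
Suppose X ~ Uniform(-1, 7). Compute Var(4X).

For X ~ Uniform(-1, 7):
Var(X) = \frac{16}{3}
Var(4X) = (4)² × Var(X) = 16 × \frac{16}{3} = \frac{256}{3}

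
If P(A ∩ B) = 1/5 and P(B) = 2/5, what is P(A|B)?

P(A|B) = P(A ∩ B) / P(B)
= (1/5) / (2/5)
= 1/2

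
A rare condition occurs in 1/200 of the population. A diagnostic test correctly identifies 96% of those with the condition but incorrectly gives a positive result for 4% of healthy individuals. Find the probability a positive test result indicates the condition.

Let D = the rare event, + = positive/flagged.
P(D) = 1/200
P(+|D) = 96/100 = 24/25
P(+|D') = 4/100 = 1/25
P(+) = P(+|D)P(D) + P(+|D')P(D')
     = \frac{24}{25} × \frac{1}{200} + \frac{1}{25} × \frac{199}{200}
     = \frac{223}{5000}
P(D|+) = P(+|D)P(D)/P(+) = \frac{24}{223}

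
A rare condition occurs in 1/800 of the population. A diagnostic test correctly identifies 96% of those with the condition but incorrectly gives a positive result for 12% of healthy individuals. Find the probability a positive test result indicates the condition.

Let D = the rare event, + = positive/flagged.
P(D) = 1/800
P(+|D) = 96/100 = 24/25
P(+|D') = 12/100 = 3/25
P(+) = P(+|D)P(D) + P(+|D')P(D')
     = \frac{24}{25} × \frac{1}{800} + \frac{3}{25} × \frac{799}{800}
     = \frac{2421}{20000}
P(D|+) = P(+|D)P(D)/P(+) = \frac{8}{807}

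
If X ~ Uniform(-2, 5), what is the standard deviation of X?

For X ~ Uniform(-2, 5):
Var(X) = \frac{49}{12}
SD(X) = √(Var(X)) = √(\frac{49}{12}) = \frac{7 \sqrt{3}}{6}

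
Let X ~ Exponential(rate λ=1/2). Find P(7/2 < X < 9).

P(7/2 < X < 9) = ∫_{7/2}^{9} f(x) dx
where f(x) = \frac{e^{- \frac{x}{2}}}{2}
= - \frac{1}{e^{\frac{9}{2}}} + e^{- \frac{7}{4}}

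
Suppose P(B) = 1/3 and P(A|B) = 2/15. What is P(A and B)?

By definition, P(A|B) = P(A ∩ B) / P(B)
So P(A ∩ B) = P(A|B) × P(B)
= 2/15 × 1/3
= 2/45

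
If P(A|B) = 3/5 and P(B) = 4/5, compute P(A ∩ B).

By definition, P(A|B) = P(A ∩ B) / P(B)
So P(A ∩ B) = P(A|B) × P(B)
= 3/5 × 4/5
= 12/25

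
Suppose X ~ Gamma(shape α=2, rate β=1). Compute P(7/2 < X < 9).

P(7/2 < X < 9) = ∫_{7/2}^{9} f(x) dx
where f(x) = x e^{- x}
= - \frac{10}{e^{9}} + \frac{9}{2 e^{\frac{7}{2}}}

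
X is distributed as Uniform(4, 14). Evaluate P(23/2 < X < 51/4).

P(23/2 < X < 51/4) = ∫_{23/2}^{51/4} f(x) dx
where f(x) = \frac{1}{10}
= \frac{1}{8}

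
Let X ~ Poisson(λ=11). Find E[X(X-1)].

E[X(X-1)] = E[X² - X] = E[X²] - E[X]
E[X] = 11
E[X²] = Var(X) + (E[X])² = 11 + (11)² = 132
E[X(X-1)] = 132 - 11 = 121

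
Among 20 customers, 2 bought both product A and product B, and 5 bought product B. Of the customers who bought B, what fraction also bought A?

P(A ∩ B) = 2/20 = 1/10
P(B) = 5/20 = 1/4
P(A|B) = P(A ∩ B) / P(B) = (1/10) / (1/4) = 2/5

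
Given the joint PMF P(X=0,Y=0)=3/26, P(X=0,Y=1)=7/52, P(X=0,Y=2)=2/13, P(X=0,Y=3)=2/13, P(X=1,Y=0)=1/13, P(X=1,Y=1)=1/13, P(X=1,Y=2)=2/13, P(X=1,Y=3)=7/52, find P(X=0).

P(X=0) = P(X=0,Y=0) + P(X=0,Y=1) + P(X=0,Y=2) + P(X=0,Y=3)
= 3/26 + 7/52 + 2/13 + 2/13
= 29/52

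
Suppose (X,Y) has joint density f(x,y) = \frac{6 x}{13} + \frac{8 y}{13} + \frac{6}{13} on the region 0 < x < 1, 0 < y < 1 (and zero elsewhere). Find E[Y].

E[Y] = ∫_0^1 ∫_0^1 y × f(x,y) dx dy
= \frac{43}{78}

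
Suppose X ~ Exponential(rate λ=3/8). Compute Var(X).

For X ~ Exponential(rate λ=3/8):
Var(X) = \frac{64}{9}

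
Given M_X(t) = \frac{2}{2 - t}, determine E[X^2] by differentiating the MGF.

To find E[X^2], compute M^(2)(0):
M^(1)(t) = \frac{2}{\left(2 - t\right)^{2}}
M^(2)(t) = \frac{4}{\left(2 - t\right)^{3}}
M^(2)(0) = \frac{1}{2}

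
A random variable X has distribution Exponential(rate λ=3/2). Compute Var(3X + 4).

For X ~ Exponential(rate λ=3/2):
Var(X) = \frac{4}{9}
Var(3X + 4) = (3)² × Var(X) = 9 × \frac{4}{9} = 4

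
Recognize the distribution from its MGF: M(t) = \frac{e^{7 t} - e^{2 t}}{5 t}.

The MGF M(t) = \frac{e^{7 t} - e^{2 t}}{5 t} is the standard form for the Uniform distribution.
Comparing with the known MGF formula identifies: Uniform(2, 7)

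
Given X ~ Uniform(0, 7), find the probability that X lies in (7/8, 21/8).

P(7/8 < X < 21/8) = ∫_{7/8}^{21/8} f(x) dx
where f(x) = \frac{1}{7}
= \frac{1}{4}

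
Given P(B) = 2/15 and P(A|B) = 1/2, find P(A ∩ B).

By definition, P(A|B) = P(A ∩ B) / P(B)
So P(A ∩ B) = P(A|B) × P(B)
= 1/2 × 2/15
= 1/15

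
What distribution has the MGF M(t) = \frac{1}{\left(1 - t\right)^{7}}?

The MGF M(t) = \frac{1}{\left(1 - t\right)^{7}} is the standard form for the Gamma distribution.
Comparing with the known MGF formula identifies: Gamma(shape α=7, rate β=1)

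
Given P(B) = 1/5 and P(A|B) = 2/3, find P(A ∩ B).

By definition, P(A|B) = P(A ∩ B) / P(B)
So P(A ∩ B) = P(A|B) × P(B)
= 2/3 × 1/5
= 2/15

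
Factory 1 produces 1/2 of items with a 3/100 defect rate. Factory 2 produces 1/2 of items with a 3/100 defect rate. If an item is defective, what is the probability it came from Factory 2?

Using Bayes' theorem:
P(F1) = 1/2, P(D|F1) = 3/100
P(F2) = 1/2, P(D|F2) = 3/100
P(D) = P(D|F1)P(F1) + P(D|F2)P(F2)
     = \frac{3}{100}
P(F2|D) = P(D|F2)P(F2) / P(D)
= \frac{1}{2}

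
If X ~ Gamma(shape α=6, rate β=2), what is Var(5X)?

For X ~ Gamma(shape α=6, rate β=2):
Var(X) = \frac{3}{2}
Var(5X) = (5)² × Var(X) = 25 × \frac{3}{2} = \frac{75}{2}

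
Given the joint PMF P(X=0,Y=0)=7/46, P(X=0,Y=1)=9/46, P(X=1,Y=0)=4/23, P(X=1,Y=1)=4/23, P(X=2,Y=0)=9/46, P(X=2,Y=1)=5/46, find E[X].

First find marginal of X:
P(X=0) = 8/23
P(X=1) = 8/23
P(X=2) = 7/23
E[X] = 0 × 8/23 + 1 × 8/23 + 2 × 7/23 = 22/23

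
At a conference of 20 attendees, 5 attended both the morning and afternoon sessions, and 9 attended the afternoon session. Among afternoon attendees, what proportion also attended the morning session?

P(A ∩ B) = 5/20 = 1/4
P(B) = 9/20
P(A|B) = P(A ∩ B) / P(B) = (1/4) / (9/20) = 5/9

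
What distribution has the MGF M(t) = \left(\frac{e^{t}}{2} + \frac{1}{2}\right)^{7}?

The MGF M(t) = \left(\frac{e^{t}}{2} + \frac{1}{2}\right)^{7} is the standard form for the Binomial distribution.
Comparing with the known MGF formula identifies: Binomial(n=7, p=1/2)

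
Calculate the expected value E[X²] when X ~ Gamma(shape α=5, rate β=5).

Using the identity E[X²] = Var(X) + (E[X])²:
E[X] = 1
Var(X) = \frac{1}{5}
E[X²] = \frac{1}{5} + (1)²
= \frac{6}{5}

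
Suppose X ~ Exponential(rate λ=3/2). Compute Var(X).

For X ~ Exponential(rate λ=3/2):
Var(X) = \frac{4}{9}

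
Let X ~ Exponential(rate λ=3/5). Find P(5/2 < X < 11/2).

P(5/2 < X < 11/2) = ∫_{5/2}^{11/2} f(x) dx
where f(x) = \frac{3 e^{- \frac{3 x}{5}}}{5}
= - \frac{1}{e^{\frac{33}{10}}} + e^{- \frac{3}{2}}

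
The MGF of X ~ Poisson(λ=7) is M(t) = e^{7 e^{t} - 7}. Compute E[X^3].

To find E[X^3], compute M^(3)(0):
M^(1)(t) = 7 e^{t} e^{7 e^{t} - 7}
M^(2)(t) = 49 e^{2 t} e^{7 e^{t} - 7} + 7 e^{t} e^{7 e^{t} - 7}
M^(3)(t) = 343 e^{3 t} e^{7 e^{t} - 7} + 147 e^{2 t} e^{7 e^{t} - 7} + 7 e^{t} e^{7 e^{t} - 7}
M^(3)(0) = 497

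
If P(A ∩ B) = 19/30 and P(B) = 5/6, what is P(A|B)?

P(A|B) = P(A ∩ B) / P(B)
= (19/30) / (5/6)
= 19/25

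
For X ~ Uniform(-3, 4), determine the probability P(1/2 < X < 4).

P(1/2 < X < 4) = ∫_{1/2}^{4} f(x) dx
where f(x) = \frac{1}{7}
= \frac{1}{2}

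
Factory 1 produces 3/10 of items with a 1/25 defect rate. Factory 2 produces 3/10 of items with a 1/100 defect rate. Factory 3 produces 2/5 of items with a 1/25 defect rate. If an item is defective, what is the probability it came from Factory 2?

Using Bayes' theorem:
P(F1) = 3/10, P(D|F1) = 1/25
P(F2) = 3/10, P(D|F2) = 1/100
P(F3) = 2/5, P(D|F3) = 1/25
P(D) = P(D|F1)P(F1) + P(D|F2)P(F2) + P(D|F3)P(F3)
     = \frac{31}{1000}
P(F2|D) = P(D|F2)P(F2) / P(D)
= \frac{3}{31}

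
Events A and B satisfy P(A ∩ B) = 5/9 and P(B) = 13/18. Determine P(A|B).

P(A|B) = P(A ∩ B) / P(B)
= (5/9) / (13/18)
= 10/13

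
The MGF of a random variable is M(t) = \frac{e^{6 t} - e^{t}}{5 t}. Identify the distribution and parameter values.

The MGF M(t) = \frac{e^{6 t} - e^{t}}{5 t} is the standard form for the Uniform distribution.
Comparing with the known MGF formula identifies: Uniform(1, 6)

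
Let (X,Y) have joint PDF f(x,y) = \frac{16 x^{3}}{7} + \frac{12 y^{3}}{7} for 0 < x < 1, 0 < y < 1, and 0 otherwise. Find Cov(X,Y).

E[XY] = ∫∫ xy × f(x,y) dx dy = \frac{2}{5}
E[X] = \frac{47}{70}
E[Y] = \frac{22}{35}
Cov(X,Y) = E[XY] - E[X]E[Y] = - \frac{27}{1225}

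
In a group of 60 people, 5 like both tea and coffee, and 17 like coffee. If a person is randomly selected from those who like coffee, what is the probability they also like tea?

P(A ∩ B) = 5/60 = 1/12
P(B) = 17/60
P(A|B) = P(A ∩ B) / P(B) = (1/12) / (17/60) = 5/17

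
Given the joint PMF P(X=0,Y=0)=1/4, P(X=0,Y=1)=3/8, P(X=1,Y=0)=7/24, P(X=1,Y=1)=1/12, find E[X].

First find marginal of X:
P(X=0) = 5/8
P(X=1) = 3/8
E[X] = 0 × 5/8 + 1 × 3/8 = 3/8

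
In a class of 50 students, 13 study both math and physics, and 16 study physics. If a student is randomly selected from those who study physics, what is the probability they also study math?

P(A ∩ B) = 13/50
P(B) = 16/50 = 8/25
P(A|B) = P(A ∩ B) / P(B) = (13/50) / (8/25) = 13/16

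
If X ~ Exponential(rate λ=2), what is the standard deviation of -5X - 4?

For X ~ Exponential(rate λ=2):
Var(X) = \frac{1}{4}
SD(X) = √(Var(X)) = √(\frac{1}{4}) = \frac{1}{2}
SD(-5X - 4) = |-5| × SD(X) = 5 × \frac{1}{2} = \frac{5}{2}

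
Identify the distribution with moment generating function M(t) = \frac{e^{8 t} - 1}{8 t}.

The MGF M(t) = \frac{e^{8 t} - 1}{8 t} is the standard form for the Uniform distribution.
Comparing with the known MGF formula identifies: Uniform(0, 8)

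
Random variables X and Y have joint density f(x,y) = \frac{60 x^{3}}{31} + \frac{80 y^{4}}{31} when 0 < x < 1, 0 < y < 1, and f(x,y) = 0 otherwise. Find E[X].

E[X] = ∫_0^1 ∫_0^1 x × f(x,y) dy dx
= ∫_0^1 ∫_0^1 x × (\frac{60 x^{3}}{31} + \frac{80 y^{4}}{31}) dy dx
= \frac{20}{31}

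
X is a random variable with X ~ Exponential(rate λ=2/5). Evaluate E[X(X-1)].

E[X(X-1)] = E[X² - X] = E[X²] - E[X]
E[X] = \frac{5}{2}
E[X²] = Var(X) + (E[X])² = \frac{25}{4} + (\frac{5}{2})² = \frac{25}{2}
E[X(X-1)] = \frac{25}{2} - \frac{5}{2} = 10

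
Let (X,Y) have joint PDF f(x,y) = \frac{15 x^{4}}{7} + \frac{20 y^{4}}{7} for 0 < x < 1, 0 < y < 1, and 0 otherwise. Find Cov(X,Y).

E[XY] = ∫∫ xy × f(x,y) dx dy = \frac{5}{12}
E[X] = \frac{9}{14}
E[Y] = \frac{29}{42}
Cov(X,Y) = E[XY] - E[X]E[Y] = - \frac{4}{147}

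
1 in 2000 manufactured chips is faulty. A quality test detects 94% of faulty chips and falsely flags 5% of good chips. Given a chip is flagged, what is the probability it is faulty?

Let D = the rare event, + = positive/flagged.
P(D) = 1/2000
P(+|D) = 94/100 = 47/50
P(+|D') = 5/100 = 1/20
P(+) = P(+|D)P(D) + P(+|D')P(D')
     = \frac{47}{50} × \frac{1}{2000} + \frac{1}{20} × \frac{1999}{2000}
     = \frac{10089}{200000}
P(D|+) = P(+|D)P(D)/P(+) = \frac{94}{10089}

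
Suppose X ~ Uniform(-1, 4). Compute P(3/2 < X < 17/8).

P(3/2 < X < 17/8) = ∫_{3/2}^{17/8} f(x) dx
where f(x) = \frac{1}{5}
= \frac{1}{8}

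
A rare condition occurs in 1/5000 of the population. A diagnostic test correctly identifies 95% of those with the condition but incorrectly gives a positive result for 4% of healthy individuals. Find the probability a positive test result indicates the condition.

Let D = the rare event, + = positive/flagged.
P(D) = 1/5000
P(+|D) = 95/100 = 19/20
P(+|D') = 4/100 = 1/25
P(+) = P(+|D)P(D) + P(+|D')P(D')
     = \frac{19}{20} × \frac{1}{5000} + \frac{1}{25} × \frac{4999}{5000}
     = \frac{20091}{500000}
P(D|+) = P(+|D)P(D)/P(+) = \frac{95}{20091}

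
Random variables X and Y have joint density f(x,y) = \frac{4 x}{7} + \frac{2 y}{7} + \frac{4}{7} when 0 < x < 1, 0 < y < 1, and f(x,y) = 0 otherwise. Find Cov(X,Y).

E[XY] = ∫∫ xy × f(x,y) dx dy = \frac{2}{7}
E[X] = \frac{23}{42}
E[Y] = \frac{11}{21}
Cov(X,Y) = E[XY] - E[X]E[Y] = - \frac{1}{882}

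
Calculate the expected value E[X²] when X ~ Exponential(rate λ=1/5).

Using the identity E[X²] = Var(X) + (E[X])²:
E[X] = 5
Var(X) = 25
E[X²] = 25 + (5)²
= 50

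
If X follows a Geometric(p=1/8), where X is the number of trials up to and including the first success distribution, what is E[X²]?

Using the identity E[X²] = Var(X) + (E[X])²:
E[X] = 8
Var(X) = 56
E[X²] = 56 + (8)²
= 120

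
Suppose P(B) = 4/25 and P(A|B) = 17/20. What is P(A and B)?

By definition, P(A|B) = P(A ∩ B) / P(B)
So P(A ∩ B) = P(A|B) × P(B)
= 17/20 × 4/25
= 17/125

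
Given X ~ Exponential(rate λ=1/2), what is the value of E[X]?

For X ~ Exponential(rate λ=1/2), the expected value is:
E[X] = 2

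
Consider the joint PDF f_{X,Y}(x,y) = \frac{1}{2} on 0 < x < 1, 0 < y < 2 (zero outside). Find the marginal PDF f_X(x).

f_X(x) = ∫_0^2 f(x,y) dy
= ∫_0^2 \frac{1}{2} dy
= 1 for 0 < x < 1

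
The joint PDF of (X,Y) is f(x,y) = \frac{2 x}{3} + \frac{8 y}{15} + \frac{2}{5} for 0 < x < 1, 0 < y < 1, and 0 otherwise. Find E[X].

E[X] = ∫_0^1 ∫_0^1 x × f(x,y) dy dx
= ∫_0^1 ∫_0^1 x × (\frac{2 x}{3} + \frac{8 y}{15} + \frac{2}{5}) dy dx
= \frac{5}{9}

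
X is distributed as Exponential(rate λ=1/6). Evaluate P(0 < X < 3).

P(0 < X < 3) = ∫_{0}^{3} f(x) dx
where f(x) = \frac{e^{- \frac{x}{6}}}{6}
= 1 - e^{- \frac{1}{2}}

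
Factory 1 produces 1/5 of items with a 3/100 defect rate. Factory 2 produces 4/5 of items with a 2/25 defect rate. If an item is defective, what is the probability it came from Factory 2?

Using Bayes' theorem:
P(F1) = 1/5, P(D|F1) = 3/100
P(F2) = 4/5, P(D|F2) = 2/25
P(D) = P(D|F1)P(F1) + P(D|F2)P(F2)
     = \frac{7}{100}
P(F2|D) = P(D|F2)P(F2) / P(D)
= \frac{32}{35}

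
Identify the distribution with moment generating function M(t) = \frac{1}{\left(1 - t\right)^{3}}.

The MGF M(t) = \frac{1}{\left(1 - t\right)^{3}} is the standard form for the Gamma distribution.
Comparing with the known MGF formula identifies: Gamma(shape α=3, rate β=1)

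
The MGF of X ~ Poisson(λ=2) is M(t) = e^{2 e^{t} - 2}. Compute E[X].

To find E[X], compute M^(1)(0):
M^(1)(t) = 2 e^{t} e^{2 e^{t} - 2}
M^(1)(0) = 2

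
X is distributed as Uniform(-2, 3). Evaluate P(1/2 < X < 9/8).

P(1/2 < X < 9/8) = ∫_{1/2}^{9/8} f(x) dx
where f(x) = \frac{1}{5}
= \frac{1}{8}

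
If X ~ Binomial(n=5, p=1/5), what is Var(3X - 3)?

For X ~ Binomial(n=5, p=1/5):
Var(X) = \frac{4}{5}
Var(3X - 3) = (3)² × Var(X) = 9 × \frac{4}{5} = \frac{36}{5}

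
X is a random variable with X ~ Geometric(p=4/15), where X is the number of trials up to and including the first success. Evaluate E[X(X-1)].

E[X(X-1)] = E[X² - X] = E[X²] - E[X]
E[X] = \frac{15}{4}
E[X²] = Var(X) + (E[X])² = \frac{165}{16} + (\frac{15}{4})² = \frac{195}{8}
E[X(X-1)] = \frac{195}{8} - \frac{15}{4} = \frac{165}{8}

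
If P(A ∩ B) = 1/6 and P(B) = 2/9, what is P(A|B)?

P(A|B) = P(A ∩ B) / P(B)
= (1/6) / (2/9)
= 3/4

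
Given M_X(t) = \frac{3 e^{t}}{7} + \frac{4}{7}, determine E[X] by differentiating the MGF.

To find E[X], compute M^(1)(0):
M^(1)(t) = \frac{3 e^{t}}{7}
M^(1)(0) = \frac{3}{7}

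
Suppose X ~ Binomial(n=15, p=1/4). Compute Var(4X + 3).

For X ~ Binomial(n=15, p=1/4):
Var(X) = \frac{45}{16}
Var(4X + 3) = (4)² × Var(X) = 16 × \frac{45}{16} = 45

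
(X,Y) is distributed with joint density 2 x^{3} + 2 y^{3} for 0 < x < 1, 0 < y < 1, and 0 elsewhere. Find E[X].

E[X] = ∫_0^1 ∫_0^1 x × f(x,y) dy dx
= ∫_0^1 ∫_0^1 x × (2 x^{3} + 2 y^{3}) dy dx
= \frac{13}{20}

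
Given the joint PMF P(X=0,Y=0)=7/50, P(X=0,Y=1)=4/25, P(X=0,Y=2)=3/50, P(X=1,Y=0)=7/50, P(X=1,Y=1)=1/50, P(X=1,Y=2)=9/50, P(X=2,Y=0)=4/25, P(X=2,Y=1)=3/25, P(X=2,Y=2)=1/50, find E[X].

First find marginal of X:
P(X=0) = 9/25
P(X=1) = 17/50
P(X=2) = 3/10
E[X] = 0 × 9/25 + 1 × 17/50 + 2 × 3/10 = 47/50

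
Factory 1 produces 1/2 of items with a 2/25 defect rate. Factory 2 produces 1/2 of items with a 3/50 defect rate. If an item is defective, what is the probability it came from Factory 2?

Using Bayes' theorem:
P(F1) = 1/2, P(D|F1) = 2/25
P(F2) = 1/2, P(D|F2) = 3/50
P(D) = P(D|F1)P(F1) + P(D|F2)P(F2)
     = \frac{7}{100}
P(F2|D) = P(D|F2)P(F2) / P(D)
= \frac{3}{7}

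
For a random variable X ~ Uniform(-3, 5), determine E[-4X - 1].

For X ~ Uniform(-3, 5):
E[X] = 1
E[-4X - 1] = -4 × E[X] - 1 = -5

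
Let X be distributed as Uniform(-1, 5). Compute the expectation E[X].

For X ~ Uniform(-1, 5), the expected value is:
E[X] = 2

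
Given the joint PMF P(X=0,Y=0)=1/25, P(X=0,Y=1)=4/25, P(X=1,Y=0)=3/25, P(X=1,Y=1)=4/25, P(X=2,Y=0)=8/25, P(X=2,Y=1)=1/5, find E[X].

First find marginal of X:
P(X=0) = 1/5
P(X=1) = 7/25
P(X=2) = 13/25
E[X] = 0 × 1/5 + 1 × 7/25 + 2 × 13/25 = 33/25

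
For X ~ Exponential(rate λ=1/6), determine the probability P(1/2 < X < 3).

P(1/2 < X < 3) = ∫_{1/2}^{3} f(x) dx
where f(x) = \frac{e^{- \frac{x}{6}}}{6}
= - \frac{1}{e^{\frac{1}{2}}} + e^{- \frac{1}{12}}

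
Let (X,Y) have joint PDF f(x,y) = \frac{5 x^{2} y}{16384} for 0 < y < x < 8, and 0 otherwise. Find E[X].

f_X(x) = ∫_0^x \frac{5 x^{2} y}{16384} dy = \frac{5 x^{4}}{32768}
E[X] = ∫_0^8 x × (\frac{5 x^{4}}{32768}) dx = \frac{20}{3}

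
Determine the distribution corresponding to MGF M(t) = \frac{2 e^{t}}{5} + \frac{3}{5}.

The MGF M(t) = \frac{2 e^{t}}{5} + \frac{3}{5} is the standard form for the Bernoulli distribution.
Comparing with the known MGF formula identifies: Bernoulli(p=2/5)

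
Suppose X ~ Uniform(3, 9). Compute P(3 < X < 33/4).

P(3 < X < 33/4) = ∫_{3}^{33/4} f(x) dx
where f(x) = \frac{1}{6}
= \frac{7}{8}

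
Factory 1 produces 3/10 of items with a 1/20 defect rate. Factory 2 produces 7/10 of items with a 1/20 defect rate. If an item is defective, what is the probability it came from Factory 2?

Using Bayes' theorem:
P(F1) = 3/10, P(D|F1) = 1/20
P(F2) = 7/10, P(D|F2) = 1/20
P(D) = P(D|F1)P(F1) + P(D|F2)P(F2)
     = \frac{1}{20}
P(F2|D) = P(D|F2)P(F2) / P(D)
= \frac{7}{10}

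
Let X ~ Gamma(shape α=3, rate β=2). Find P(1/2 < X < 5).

P(1/2 < X < 5) = ∫_{1/2}^{5} f(x) dx
where f(x) = 4 x^{2} e^{- 2 x}
= \frac{-122 + 5 e^{9}}{2 e^{10}}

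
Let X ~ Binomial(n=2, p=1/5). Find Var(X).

For X ~ Binomial(n=2, p=1/5):
Var(X) = \frac{8}{25}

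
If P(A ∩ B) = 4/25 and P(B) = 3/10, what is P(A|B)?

P(A|B) = P(A ∩ B) / P(B)
= (4/25) / (3/10)
= 8/15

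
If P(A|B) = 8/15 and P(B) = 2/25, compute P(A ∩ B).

By definition, P(A|B) = P(A ∩ B) / P(B)
So P(A ∩ B) = P(A|B) × P(B)
= 8/15 × 2/25
= 16/375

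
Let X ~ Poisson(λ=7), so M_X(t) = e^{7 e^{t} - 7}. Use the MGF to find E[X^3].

To find E[X^3], compute M^(3)(0):
M^(1)(t) = 7 e^{t} e^{7 e^{t} - 7}
M^(2)(t) = 49 e^{2 t} e^{7 e^{t} - 7} + 7 e^{t} e^{7 e^{t} - 7}
M^(3)(t) = 343 e^{3 t} e^{7 e^{t} - 7} + 147 e^{2 t} e^{7 e^{t} - 7} + 7 e^{t} e^{7 e^{t} - 7}
M^(3)(0) = 497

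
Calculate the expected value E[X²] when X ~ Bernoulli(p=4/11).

Using the identity E[X²] = Var(X) + (E[X])²:
E[X] = \frac{4}{11}
Var(X) = \frac{28}{121}
E[X²] = \frac{28}{121} + (\frac{4}{11})²
= \frac{4}{11}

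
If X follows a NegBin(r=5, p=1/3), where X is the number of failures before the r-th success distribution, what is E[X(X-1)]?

E[X(X-1)] = E[X² - X] = E[X²] - E[X]
E[X] = 10
E[X²] = Var(X) + (E[X])² = 30 + (10)² = 130
E[X(X-1)] = 130 - 10 = 120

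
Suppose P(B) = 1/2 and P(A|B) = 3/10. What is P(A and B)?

By definition, P(A|B) = P(A ∩ B) / P(B)
So P(A ∩ B) = P(A|B) × P(B)
= 3/10 × 1/2
= 3/20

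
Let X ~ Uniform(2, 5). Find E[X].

For X ~ Uniform(2, 5), the expected value is:
E[X] = \frac{7}{2}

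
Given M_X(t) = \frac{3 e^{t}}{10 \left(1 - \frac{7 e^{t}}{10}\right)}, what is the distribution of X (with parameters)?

The MGF M(t) = \frac{3 e^{t}}{10 \left(1 - \frac{7 e^{t}}{10}\right)} is the standard form for the Geometric distribution.
Comparing with the known MGF formula identifies: Geometric(p=3/10), X = trial number of first success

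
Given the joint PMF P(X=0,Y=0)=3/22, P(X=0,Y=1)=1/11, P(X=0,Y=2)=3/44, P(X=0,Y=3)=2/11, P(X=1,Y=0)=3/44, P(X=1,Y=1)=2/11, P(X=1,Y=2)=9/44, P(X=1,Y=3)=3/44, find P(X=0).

P(X=0) = P(X=0,Y=0) + P(X=0,Y=1) + P(X=0,Y=2) + P(X=0,Y=3)
= 3/22 + 1/11 + 3/44 + 2/11
= 21/44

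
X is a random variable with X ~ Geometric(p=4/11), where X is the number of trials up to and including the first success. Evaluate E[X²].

Using the identity E[X²] = Var(X) + (E[X])²:
E[X] = \frac{11}{4}
Var(X) = \frac{77}{16}
E[X²] = \frac{77}{16} + (\frac{11}{4})²
= \frac{99}{8}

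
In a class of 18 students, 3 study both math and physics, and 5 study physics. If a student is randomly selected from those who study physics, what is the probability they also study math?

P(A ∩ B) = 3/18 = 1/6
P(B) = 5/18
P(A|B) = P(A ∩ B) / P(B) = (1/6) / (5/18) = 3/5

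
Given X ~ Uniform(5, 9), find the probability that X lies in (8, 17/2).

P(8 < X < 17/2) = ∫_{8}^{17/2} f(x) dx
where f(x) = \frac{1}{4}
= \frac{1}{8}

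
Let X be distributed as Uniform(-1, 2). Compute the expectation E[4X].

For X ~ Uniform(-1, 2):
E[X] = \frac{1}{2}
E[4X] = 4 × E[X] + 0 = 2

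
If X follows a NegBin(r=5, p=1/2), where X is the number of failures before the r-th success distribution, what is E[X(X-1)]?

E[X(X-1)] = E[X² - X] = E[X²] - E[X]
E[X] = 5
E[X²] = Var(X) + (E[X])² = 10 + (5)² = 35
E[X(X-1)] = 35 - 5 = 30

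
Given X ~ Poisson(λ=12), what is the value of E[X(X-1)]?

E[X(X-1)] = E[X² - X] = E[X²] - E[X]
E[X] = 12
E[X²] = Var(X) + (E[X])² = 12 + (12)² = 156
E[X(X-1)] = 156 - 12 = 144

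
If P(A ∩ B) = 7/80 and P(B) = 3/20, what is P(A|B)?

P(A|B) = P(A ∩ B) / P(B)
= (7/80) / (3/20)
= 7/12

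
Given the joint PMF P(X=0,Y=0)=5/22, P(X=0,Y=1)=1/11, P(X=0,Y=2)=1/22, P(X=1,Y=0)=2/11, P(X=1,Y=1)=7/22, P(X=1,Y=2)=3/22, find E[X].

First find marginal of X:
P(X=0) = 4/11
P(X=1) = 7/11
E[X] = 0 × 4/11 + 1 × 7/11 = 7/11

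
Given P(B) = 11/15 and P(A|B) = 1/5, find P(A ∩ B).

By definition, P(A|B) = P(A ∩ B) / P(B)
So P(A ∩ B) = P(A|B) × P(B)
= 1/5 × 11/15
= 11/75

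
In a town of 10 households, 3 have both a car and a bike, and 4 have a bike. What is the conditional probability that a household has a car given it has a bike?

P(A ∩ B) = 3/10
P(B) = 4/10 = 2/5
P(A|B) = P(A ∩ B) / P(B) = (3/10) / (2/5) = 3/4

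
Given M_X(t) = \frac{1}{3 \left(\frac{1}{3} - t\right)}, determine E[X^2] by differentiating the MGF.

To find E[X^2], compute M^(2)(0):
M^(1)(t) = \frac{1}{3 \left(\frac{1}{3} - t\right)^{2}}
M^(2)(t) = \frac{2}{3 \left(\frac{1}{3} - t\right)^{3}}
M^(2)(0) = 18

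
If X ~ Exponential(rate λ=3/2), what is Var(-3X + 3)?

For X ~ Exponential(rate λ=3/2):
Var(X) = \frac{4}{9}
Var(-3X + 3) = (-3)² × Var(X) = 9 × \frac{4}{9} = 4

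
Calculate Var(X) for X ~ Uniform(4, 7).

For X ~ Uniform(4, 7):
Var(X) = \frac{3}{4}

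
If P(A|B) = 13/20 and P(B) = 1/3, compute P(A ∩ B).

By definition, P(A|B) = P(A ∩ B) / P(B)
So P(A ∩ B) = P(A|B) × P(B)
= 13/20 × 1/3
= 13/60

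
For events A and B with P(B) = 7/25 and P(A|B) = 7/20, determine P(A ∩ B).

By definition, P(A|B) = P(A ∩ B) / P(B)
So P(A ∩ B) = P(A|B) × P(B)
= 7/20 × 7/25
= 49/500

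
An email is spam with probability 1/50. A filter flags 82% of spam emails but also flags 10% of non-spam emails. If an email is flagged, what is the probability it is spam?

Let D = the rare event, + = positive/flagged.
P(D) = 1/50
P(+|D) = 82/100 = 41/50
P(+|D') = 10/100 = 1/10
P(+) = P(+|D)P(D) + P(+|D')P(D')
     = \frac{41}{50} × \frac{1}{50} + \frac{1}{10} × \frac{49}{50}
     = \frac{143}{1250}
P(D|+) = P(+|D)P(D)/P(+) = \frac{41}{286}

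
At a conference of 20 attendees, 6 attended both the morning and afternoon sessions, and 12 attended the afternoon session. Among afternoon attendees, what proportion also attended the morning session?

P(A ∩ B) = 6/20 = 3/10
P(B) = 12/20 = 3/5
P(A|B) = P(A ∩ B) / P(B) = (3/10) / (3/5) = 1/2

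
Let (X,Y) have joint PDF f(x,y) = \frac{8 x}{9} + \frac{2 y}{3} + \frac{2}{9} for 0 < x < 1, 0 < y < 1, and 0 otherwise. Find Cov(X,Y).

E[XY] = ∫∫ xy × f(x,y) dx dy = \frac{17}{54}
E[X] = \frac{31}{54}
E[Y] = \frac{5}{9}
Cov(X,Y) = E[XY] - E[X]E[Y] = - \frac{1}{243}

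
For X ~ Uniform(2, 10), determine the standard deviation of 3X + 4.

For X ~ Uniform(2, 10):
Var(X) = \frac{16}{3}
SD(X) = √(Var(X)) = √(\frac{16}{3}) = \frac{4 \sqrt{3}}{3}
SD(3X + 4) = |3| × SD(X) = 3 × \frac{4 \sqrt{3}}{3} = 4 \sqrt{3}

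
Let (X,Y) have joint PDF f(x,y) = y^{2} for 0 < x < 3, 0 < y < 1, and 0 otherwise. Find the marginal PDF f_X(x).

f_X(x) = ∫_0^1 f(x,y) dy
= ∫_0^1 y^{2} dy
= \frac{1}{3} for 0 < x < 3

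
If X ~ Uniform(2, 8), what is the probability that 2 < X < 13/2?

P(2 < X < 13/2) = ∫_{2}^{13/2} f(x) dx
where f(x) = \frac{1}{6}
= \frac{3}{4}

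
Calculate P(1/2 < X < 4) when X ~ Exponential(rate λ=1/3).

P(1/2 < X < 4) = ∫_{1/2}^{4} f(x) dx
where f(x) = \frac{e^{- \frac{x}{3}}}{3}
= - \frac{1}{e^{\frac{4}{3}}} + e^{- \frac{1}{6}}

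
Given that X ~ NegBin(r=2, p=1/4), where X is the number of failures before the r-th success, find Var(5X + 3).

For X ~ NegBin(r=2, p=1/4), where X is the number of failures before the r-th success:
Var(X) = 24
Var(5X + 3) = (5)² × Var(X) = 25 × 24 = 600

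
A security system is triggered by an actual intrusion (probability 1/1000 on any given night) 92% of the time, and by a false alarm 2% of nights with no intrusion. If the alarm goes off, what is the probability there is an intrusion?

Let D = the rare event, + = positive/flagged.
P(D) = 1/1000
P(+|D) = 92/100 = 23/25
P(+|D') = 2/100 = 1/50
P(+) = P(+|D)P(D) + P(+|D')P(D')
     = \frac{23}{25} × \frac{1}{1000} + \frac{1}{50} × \frac{999}{1000}
     = \frac{209}{10000}
P(D|+) = P(+|D)P(D)/P(+) = \frac{46}{1045}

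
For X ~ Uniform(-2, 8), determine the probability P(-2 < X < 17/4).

P(-2 < X < 17/4) = ∫_{-2}^{17/4} f(x) dx
where f(x) = \frac{1}{10}
= \frac{5}{8}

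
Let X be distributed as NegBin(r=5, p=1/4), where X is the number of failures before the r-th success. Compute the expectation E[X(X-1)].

E[X(X-1)] = E[X² - X] = E[X²] - E[X]
E[X] = 15
E[X²] = Var(X) + (E[X])² = 60 + (15)² = 285
E[X(X-1)] = 285 - 15 = 270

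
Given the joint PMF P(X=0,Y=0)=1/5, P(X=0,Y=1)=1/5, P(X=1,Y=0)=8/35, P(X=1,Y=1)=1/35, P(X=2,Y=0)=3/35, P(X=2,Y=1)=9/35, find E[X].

First find marginal of X:
P(X=0) = 2/5
P(X=1) = 9/35
P(X=2) = 12/35
E[X] = 0 × 2/5 + 1 × 9/35 + 2 × 12/35 = 33/35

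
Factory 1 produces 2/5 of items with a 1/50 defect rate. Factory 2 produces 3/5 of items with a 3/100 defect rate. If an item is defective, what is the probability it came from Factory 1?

Using Bayes' theorem:
P(F1) = 2/5, P(D|F1) = 1/50
P(F2) = 3/5, P(D|F2) = 3/100
P(D) = P(D|F1)P(F1) + P(D|F2)P(F2)
     = \frac{13}{500}
P(F1|D) = P(D|F1)P(F1) / P(D)
= \frac{4}{13}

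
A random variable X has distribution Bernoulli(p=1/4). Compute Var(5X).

For X ~ Bernoulli(p=1/4):
Var(X) = \frac{3}{16}
Var(5X) = (5)² × Var(X) = 25 × \frac{3}{16} = \frac{75}{16}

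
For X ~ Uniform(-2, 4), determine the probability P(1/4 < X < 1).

P(1/4 < X < 1) = ∫_{1/4}^{1} f(x) dx
where f(x) = \frac{1}{6}
= \frac{1}{8}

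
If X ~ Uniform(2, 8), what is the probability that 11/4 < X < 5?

P(11/4 < X < 5) = ∫_{11/4}^{5} f(x) dx
where f(x) = \frac{1}{6}
= \frac{3}{8}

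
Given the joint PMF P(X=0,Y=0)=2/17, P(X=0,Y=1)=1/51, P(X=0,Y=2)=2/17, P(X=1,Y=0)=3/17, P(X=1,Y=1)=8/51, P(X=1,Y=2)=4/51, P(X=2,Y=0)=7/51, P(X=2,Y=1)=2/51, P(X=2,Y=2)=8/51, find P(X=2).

P(X=2) = P(X=2,Y=0) + P(X=2,Y=1) + P(X=2,Y=2)
= 7/51 + 2/51 + 8/51
= 1/3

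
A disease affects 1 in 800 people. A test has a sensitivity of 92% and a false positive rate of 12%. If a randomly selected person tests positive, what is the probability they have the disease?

Let D = the rare event, + = positive/flagged.
P(D) = 1/800
P(+|D) = 92/100 = 23/25
P(+|D') = 12/100 = 3/25
P(+) = P(+|D)P(D) + P(+|D')P(D')
     = \frac{23}{25} × \frac{1}{800} + \frac{3}{25} × \frac{799}{800}
     = \frac{121}{1000}
P(D|+) = P(+|D)P(D)/P(+) = \frac{23}{2420}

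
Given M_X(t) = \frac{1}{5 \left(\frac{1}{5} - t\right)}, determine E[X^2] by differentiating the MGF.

To find E[X^2], compute M^(2)(0):
M^(1)(t) = \frac{1}{5 \left(\frac{1}{5} - t\right)^{2}}
M^(2)(t) = \frac{2}{5 \left(\frac{1}{5} - t\right)^{3}}
M^(2)(0) = 50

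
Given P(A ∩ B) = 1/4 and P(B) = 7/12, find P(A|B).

P(A|B) = P(A ∩ B) / P(B)
= (1/4) / (7/12)
= 3/7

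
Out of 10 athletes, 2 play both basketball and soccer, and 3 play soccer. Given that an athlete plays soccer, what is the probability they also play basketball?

P(A ∩ B) = 2/10 = 1/5
P(B) = 3/10
P(A|B) = P(A ∩ B) / P(B) = (1/5) / (3/10) = 2/3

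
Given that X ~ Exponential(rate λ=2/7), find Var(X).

For X ~ Exponential(rate λ=2/7):
Var(X) = \frac{49}{4}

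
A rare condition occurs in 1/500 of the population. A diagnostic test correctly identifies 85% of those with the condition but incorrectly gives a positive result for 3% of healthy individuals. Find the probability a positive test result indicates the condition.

Let D = the rare event, + = positive/flagged.
P(D) = 1/500
P(+|D) = 85/100 = 17/20
P(+|D') = 3/100
P(+) = P(+|D)P(D) + P(+|D')P(D')
     = \frac{17}{20} × \frac{1}{500} + \frac{3}{100} × \frac{499}{500}
     = \frac{791}{25000}
P(D|+) = P(+|D)P(D)/P(+) = \frac{85}{1582}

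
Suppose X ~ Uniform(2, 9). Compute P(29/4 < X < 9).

P(29/4 < X < 9) = ∫_{29/4}^{9} f(x) dx
where f(x) = \frac{1}{7}
= \frac{1}{4}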